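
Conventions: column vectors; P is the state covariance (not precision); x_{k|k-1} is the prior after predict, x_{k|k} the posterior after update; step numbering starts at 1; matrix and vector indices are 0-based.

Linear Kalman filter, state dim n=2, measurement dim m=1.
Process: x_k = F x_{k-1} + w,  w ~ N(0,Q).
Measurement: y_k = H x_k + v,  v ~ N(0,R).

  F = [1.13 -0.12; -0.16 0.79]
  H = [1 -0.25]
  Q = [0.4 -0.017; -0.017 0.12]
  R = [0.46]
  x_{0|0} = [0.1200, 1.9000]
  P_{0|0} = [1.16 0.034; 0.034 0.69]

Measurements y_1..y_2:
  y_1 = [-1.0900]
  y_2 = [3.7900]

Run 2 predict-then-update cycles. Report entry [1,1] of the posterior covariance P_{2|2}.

P_post[1,1] = 0.4059

step 1: x^-=[-0.0924, 1.4818]  P^-=[1.8819 -0.2611; -0.2611 0.5717]  S=[2.5082]  K=[0.7763; -0.1611]  nu=[-0.6272]  x^+=[-0.5793, 1.5828]  P^+=[0.3702 0.0526; 0.0526 0.5066]
step 2: x^-=[-0.8445, 1.3431]  P^-=[0.8658 -0.0840; -0.0840 0.4324]  S=[1.3949]  K=[0.6358; -0.1377]  nu=[4.9703]  x^+=[2.3155, 0.6585]  P^+=[0.3020 0.0381; 0.0381 0.4059]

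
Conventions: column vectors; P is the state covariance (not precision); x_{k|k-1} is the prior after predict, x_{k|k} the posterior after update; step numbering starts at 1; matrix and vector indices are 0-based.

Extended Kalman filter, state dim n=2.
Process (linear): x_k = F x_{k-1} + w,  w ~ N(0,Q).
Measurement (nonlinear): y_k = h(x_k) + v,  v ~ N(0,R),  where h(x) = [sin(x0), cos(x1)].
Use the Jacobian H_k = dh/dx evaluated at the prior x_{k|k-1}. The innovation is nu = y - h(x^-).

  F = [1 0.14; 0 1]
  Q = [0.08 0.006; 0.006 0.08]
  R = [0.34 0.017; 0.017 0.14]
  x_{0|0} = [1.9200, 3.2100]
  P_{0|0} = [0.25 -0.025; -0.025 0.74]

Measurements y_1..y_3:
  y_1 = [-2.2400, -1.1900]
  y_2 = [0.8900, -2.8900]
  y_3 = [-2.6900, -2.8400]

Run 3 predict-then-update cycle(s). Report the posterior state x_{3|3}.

x_post = [4.9089, 4.1574]

step 1: x^-=[2.3694, 3.2100]  P^-=[0.3375 0.0846; 0.0846 0.8200]  H_jac=[-0.7164 0.0000; 0.0000 0.0684]  S=[0.5132 0.0129; 0.0129 0.1438]  K=[-0.4732 0.0825; -0.1281 0.4011]  nu=[-2.9377, -0.1923]  x^+=[3.7436, 3.5093]  P^+=[0.2226 0.0513; 0.0513 0.7897]
step 2: x^-=[4.2349, 3.5093]  P^-=[0.3325 0.1679; 0.1679 0.8697]  H_jac=[-0.4595 0.0000; 0.0000 0.3595]  S=[0.4102 -0.0107; -0.0107 0.2524]  K=[-0.3666 0.2235; -0.1558 1.2321]  nu=[1.7782, -1.9568]  x^+=[3.1457, 0.8211]  P^+=[0.2630 0.0697; 0.0697 0.4725]
step 3: x^-=[3.2606, 0.8211]  P^-=[0.3717 0.1419; 0.1419 0.5525]  H_jac=[-0.9929 0.0000; 0.0000 -0.7319]  S=[0.7065 0.1201; 0.1201 0.4360]  K=[-0.5056 -0.0989; -0.0438 -0.9155]  nu=[-2.5712, -3.5214]  x^+=[4.9089, 4.1574]  P^+=[0.1748 0.0307; 0.0307 0.1761]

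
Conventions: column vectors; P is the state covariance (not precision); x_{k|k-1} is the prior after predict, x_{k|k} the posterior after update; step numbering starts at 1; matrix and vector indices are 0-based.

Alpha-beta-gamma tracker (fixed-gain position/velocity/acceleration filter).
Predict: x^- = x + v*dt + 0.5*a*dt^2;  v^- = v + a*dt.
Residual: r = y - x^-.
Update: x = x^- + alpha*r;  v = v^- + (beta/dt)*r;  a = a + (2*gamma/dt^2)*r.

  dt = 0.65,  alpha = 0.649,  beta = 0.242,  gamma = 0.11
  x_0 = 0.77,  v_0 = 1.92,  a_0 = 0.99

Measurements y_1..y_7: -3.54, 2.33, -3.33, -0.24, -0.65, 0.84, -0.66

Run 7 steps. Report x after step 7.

x_post = -0.5049

step 1: x_pred=2.2271  r=-5.7671  x^+=-1.5157  v^+=0.4164  a^+=-2.0130
step 2: x_pred=-1.6704  r=4.0004  x^+=0.9259  v^+=0.5973  a^+=0.0700
step 3: x_pred=1.3289  r=-4.6589  x^+=-1.6947  v^+=-1.0918  a^+=-2.3559
step 4: x_pred=-2.9021  r=2.6621  x^+=-1.1744  v^+=-1.6320  a^+=-0.9697
step 5: x_pred=-2.4400  r=1.7900  x^+=-1.2783  v^+=-1.5959  a^+=-0.0377
step 6: x_pred=-2.3236  r=3.1636  x^+=-0.2704  v^+=-0.4425  a^+=1.6097
step 7: x_pred=-0.2180  r=-0.4420  x^+=-0.5049  v^+=0.4392  a^+=1.3795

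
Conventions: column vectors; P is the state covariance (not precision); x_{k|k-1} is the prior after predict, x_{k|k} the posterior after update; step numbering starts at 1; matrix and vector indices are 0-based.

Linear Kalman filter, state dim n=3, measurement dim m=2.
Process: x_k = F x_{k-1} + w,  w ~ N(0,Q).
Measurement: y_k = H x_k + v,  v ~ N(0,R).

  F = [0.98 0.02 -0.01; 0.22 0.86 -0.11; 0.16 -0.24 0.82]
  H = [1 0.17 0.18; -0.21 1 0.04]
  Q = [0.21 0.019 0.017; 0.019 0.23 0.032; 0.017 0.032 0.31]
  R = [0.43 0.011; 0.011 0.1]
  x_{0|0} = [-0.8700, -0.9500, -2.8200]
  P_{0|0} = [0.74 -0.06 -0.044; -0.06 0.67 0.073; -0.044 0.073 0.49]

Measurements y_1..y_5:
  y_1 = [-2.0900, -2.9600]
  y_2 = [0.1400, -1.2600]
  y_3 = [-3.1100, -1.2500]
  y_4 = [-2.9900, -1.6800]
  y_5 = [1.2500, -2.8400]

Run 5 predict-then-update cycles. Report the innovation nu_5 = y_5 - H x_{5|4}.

step 1: x^-=[-0.8434, -0.6982, -2.2236]  P^-=[0.9195 0.1438 0.1058; 0.1438 0.7329 -0.0833; 0.1058 -0.0833 0.6613]  S=[1.4740 0.0706; 0.0706 0.8057]  K=[0.6588 -0.1136; 0.1309 0.8566; 0.1483 -0.1111]  nu=[-0.7277, -2.3500]  x^+=[-1.0557, -2.8064, -2.0704]  P^+=[0.2800 0.0564 -0.0420; 0.0564 0.1007 -0.0431; -0.0420 -0.0431 0.6213]
step 2: x^-=[-1.0700, -2.4180, -1.1931]  P^-=[0.4821 0.1346 0.0078; 0.1346 0.3570 -0.0686; 0.0078 -0.0686 0.7424]  S=[0.9908 0.0928; 0.0928 0.4173]  K=[0.5142 -0.0336; 0.1138 0.7559; 0.1430 -0.1289]  nu=[1.8358, 0.9810]  x^+=[-0.1590, -1.4674, -1.0570]  P^+=[0.2228 0.0515 -0.0603; 0.0515 0.0898 -0.0527; -0.0603 -0.0527 0.7186]
step 3: x^-=[-0.1746, -1.1807, -0.5400]  P^-=[0.4273 0.1202 -0.0157; 0.1202 0.3483 -0.0875; -0.0157 -0.0875 0.8050]  S=[0.9234 0.0858; 0.0858 0.4112]  K=[0.4845 -0.0285; 0.1071 0.7547; 0.1383 -0.1554]  nu=[-2.6375, -0.0843]  x^+=[-1.4502, -1.5269, -0.8916]  P^+=[0.2126 0.0500 -0.0726; 0.0500 0.0896 -0.0605; -0.0726 -0.0605 0.7811]
step 4: x^-=[-1.4428, -1.5341, -0.5966]  P^-=[0.4177 0.1183 -0.0274; 0.1183 0.3499 -0.1013; -0.0274 -0.1013 0.8468]  S=[0.9094 0.0839; 0.0839 0.4123]  K=[0.4784 -0.0260; 0.1055 0.7570; 0.1348 -0.1770]  nu=[-1.1790, -0.4250]  x^+=[-1.9958, -1.9803, -0.6804]  P^+=[0.2114 0.0503 -0.0806; 0.0503 0.0901 -0.0660; -0.0806 -0.0660 0.8213]
step 5: x^-=[-1.9887, -2.0673, -0.4020]  P^-=[0.4167 0.1192 -0.0346; 0.1192 0.3522 -0.1104; -0.0346 -0.1104 0.8738]  S=[0.9065 0.0839; 0.0839 0.4137]  K=[0.4773 -0.0236; 0.1054 0.7589; 0.1324 -0.1916]  nu=[3.6625, -1.1743]  x^+=[-0.2128, -2.5724, 0.3080]  P^+=[0.2118 0.0508 -0.0858; 0.0508 0.0905 -0.0696; -0.0858 -0.0696 0.8470]

innov = [3.6625, -1.1743]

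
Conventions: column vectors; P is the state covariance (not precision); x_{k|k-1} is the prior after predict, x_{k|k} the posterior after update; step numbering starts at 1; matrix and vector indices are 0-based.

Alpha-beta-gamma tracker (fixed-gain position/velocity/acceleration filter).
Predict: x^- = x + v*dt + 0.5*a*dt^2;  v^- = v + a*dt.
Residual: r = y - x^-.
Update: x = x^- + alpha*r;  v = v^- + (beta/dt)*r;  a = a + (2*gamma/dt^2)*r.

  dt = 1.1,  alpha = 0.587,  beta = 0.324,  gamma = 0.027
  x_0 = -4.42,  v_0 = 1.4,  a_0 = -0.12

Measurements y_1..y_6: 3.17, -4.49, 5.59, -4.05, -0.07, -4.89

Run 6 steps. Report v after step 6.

step 1: x_pred=-2.9526  r=6.1226  x^+=0.6414  v^+=3.0714  a^+=0.1532
step 2: x_pred=4.1126  r=-8.6026  x^+=-0.9371  v^+=0.7061  a^+=-0.2307
step 3: x_pred=-0.3000  r=5.8900  x^+=3.1574  v^+=2.1872  a^+=0.0322
step 4: x_pred=5.5828  r=-9.6328  x^+=-0.0716  v^+=-0.6147  a^+=-0.3977
step 5: x_pred=-0.9884  r=0.9184  x^+=-0.4493  v^+=-0.7817  a^+=-0.3567
step 6: x_pred=-1.5250  r=-3.3650  x^+=-3.5002  v^+=-2.1652  a^+=-0.5069

v_post = -2.1652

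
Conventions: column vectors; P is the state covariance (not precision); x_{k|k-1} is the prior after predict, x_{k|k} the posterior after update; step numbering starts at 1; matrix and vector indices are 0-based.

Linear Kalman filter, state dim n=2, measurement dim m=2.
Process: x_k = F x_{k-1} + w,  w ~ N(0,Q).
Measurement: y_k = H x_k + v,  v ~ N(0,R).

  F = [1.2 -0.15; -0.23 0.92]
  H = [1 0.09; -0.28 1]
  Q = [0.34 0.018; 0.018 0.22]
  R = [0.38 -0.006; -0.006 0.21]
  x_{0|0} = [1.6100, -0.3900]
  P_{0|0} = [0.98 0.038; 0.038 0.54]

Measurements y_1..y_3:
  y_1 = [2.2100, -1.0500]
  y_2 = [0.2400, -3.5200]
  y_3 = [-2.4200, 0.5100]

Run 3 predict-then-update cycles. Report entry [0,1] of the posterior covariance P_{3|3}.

step 1: x^-=[1.9905, -0.7291]  P^-=[1.7497 -0.2837; -0.2837 0.7128]  S=[2.0844 -0.7083; -0.7083 1.2189]  K=[0.7620 -0.1919; 0.1440 0.7337]  nu=[0.2851, 0.2364]  x^+=[2.1624, -0.5146]  P^+=[0.2875 0.0356; 0.0356 0.1632]
step 2: x^-=[2.6720, -0.9708]  P^-=[0.7448 -0.0433; -0.0433 0.3582]  S=[1.1199 -0.2245; -0.2245 0.6509]  K=[0.6274 -0.1705; 0.1119 0.6076]  nu=[-2.3447, -1.8011]  x^+=[1.5081, -2.3276]  P^+=[0.2370 0.0268; 0.0268 0.1344]
step 3: x^-=[2.1589, -2.4883]  P^-=[0.6747 -0.0355; -0.0355 0.3350]  S=[1.0510 -0.1993; -0.1993 0.6177]  K=[0.6072 -0.1673; 0.1074 0.5930]  nu=[-4.3549, 3.6028]  x^+=[-1.0881, -0.8196]  P^+=[0.2294 0.0255; 0.0255 0.1310]

P_post[0,1] = 0.0255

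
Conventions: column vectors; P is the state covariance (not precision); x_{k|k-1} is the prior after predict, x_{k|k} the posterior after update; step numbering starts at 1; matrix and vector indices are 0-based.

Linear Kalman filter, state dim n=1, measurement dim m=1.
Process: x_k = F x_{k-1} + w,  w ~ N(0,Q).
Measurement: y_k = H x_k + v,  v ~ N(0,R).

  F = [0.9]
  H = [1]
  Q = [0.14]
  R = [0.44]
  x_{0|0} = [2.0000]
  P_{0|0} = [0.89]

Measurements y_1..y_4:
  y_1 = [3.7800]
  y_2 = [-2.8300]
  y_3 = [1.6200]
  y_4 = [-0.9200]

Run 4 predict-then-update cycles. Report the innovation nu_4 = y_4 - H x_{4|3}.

step 1: x^-=[1.8000]  P^-=[0.8609]  S=[1.3009]  K=[0.6618]  nu=[1.9800]  x^+=[3.1103]  P^+=[0.2912]
step 2: x^-=[2.7993]  P^-=[0.3759]  S=[0.8159]  K=[0.4607]  nu=[-5.6293]  x^+=[0.2059]  P^+=[0.2027]
step 3: x^-=[0.1853]  P^-=[0.3042]  S=[0.7442]  K=[0.4088]  nu=[1.4347]  x^+=[0.7718]  P^+=[0.1799]
step 4: x^-=[0.6946]  P^-=[0.2857]  S=[0.7257]  K=[0.3937]  nu=[-1.6146]  x^+=[0.0590]  P^+=[0.1732]

innov = [-1.6146]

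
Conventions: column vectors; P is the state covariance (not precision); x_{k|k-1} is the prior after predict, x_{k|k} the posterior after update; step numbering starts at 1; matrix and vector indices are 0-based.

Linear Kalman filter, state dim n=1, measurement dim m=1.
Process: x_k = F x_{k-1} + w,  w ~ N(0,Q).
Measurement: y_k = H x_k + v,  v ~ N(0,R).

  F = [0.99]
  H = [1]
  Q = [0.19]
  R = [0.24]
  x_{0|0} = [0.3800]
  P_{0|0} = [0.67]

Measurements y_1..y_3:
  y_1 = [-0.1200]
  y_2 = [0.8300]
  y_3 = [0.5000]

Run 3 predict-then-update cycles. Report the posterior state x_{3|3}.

step 1: x^-=[0.3762]  P^-=[0.8467]  S=[1.0867]  K=[0.7791]  nu=[-0.4962]  x^+=[-0.0104]  P^+=[0.1870]
step 2: x^-=[-0.0103]  P^-=[0.3733]  S=[0.6133]  K=[0.6087]  nu=[0.8403]  x^+=[0.5012]  P^+=[0.1461]
step 3: x^-=[0.4961]  P^-=[0.3332]  S=[0.5732]  K=[0.5813]  nu=[0.0039]  x^+=[0.4984]  P^+=[0.1395]

x_post = [0.4984]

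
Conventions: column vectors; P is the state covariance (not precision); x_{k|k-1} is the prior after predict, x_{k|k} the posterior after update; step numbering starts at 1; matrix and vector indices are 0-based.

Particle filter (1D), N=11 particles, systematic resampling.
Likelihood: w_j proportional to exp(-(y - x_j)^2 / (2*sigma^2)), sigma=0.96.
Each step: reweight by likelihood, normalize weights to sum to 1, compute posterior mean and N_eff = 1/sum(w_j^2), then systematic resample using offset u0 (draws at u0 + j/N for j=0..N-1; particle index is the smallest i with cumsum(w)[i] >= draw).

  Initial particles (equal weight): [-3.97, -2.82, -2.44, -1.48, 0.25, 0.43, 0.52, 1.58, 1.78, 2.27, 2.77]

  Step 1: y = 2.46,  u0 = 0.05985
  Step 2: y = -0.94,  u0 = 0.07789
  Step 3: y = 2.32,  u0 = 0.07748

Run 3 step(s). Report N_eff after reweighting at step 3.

step 1: w=[0.0000, 0.0000, 0.0000, 0.0001, 0.0192, 0.0291, 0.0353, 0.1789, 0.2119, 0.2670, 0.2585]  mean=2.0175  Neff=4.5985  idx=[6, 7, 7, 8, 8, 9, 9, 9, 10, 10, 10]
step 2: w=[0.7360, 0.0746, 0.0746, 0.0423, 0.0423, 0.0087, 0.0087, 0.0087, 0.0013, 0.0013, 0.0013]  mean=0.8396  Neff=1.7964  idx=[0, 0, 0, 0, 0, 0, 0, 0, 1, 3, 6]
step 3: w=[0.0434, 0.0434, 0.0434, 0.0434, 0.0434, 0.0434, 0.0434, 0.0434, 0.1869, 0.2148, 0.2513]  mean=1.4285  Neff=6.2793  idx=[1, 3, 5, 8, 8, 8, 9, 9, 10, 10, 10]

N_eff = 6.2793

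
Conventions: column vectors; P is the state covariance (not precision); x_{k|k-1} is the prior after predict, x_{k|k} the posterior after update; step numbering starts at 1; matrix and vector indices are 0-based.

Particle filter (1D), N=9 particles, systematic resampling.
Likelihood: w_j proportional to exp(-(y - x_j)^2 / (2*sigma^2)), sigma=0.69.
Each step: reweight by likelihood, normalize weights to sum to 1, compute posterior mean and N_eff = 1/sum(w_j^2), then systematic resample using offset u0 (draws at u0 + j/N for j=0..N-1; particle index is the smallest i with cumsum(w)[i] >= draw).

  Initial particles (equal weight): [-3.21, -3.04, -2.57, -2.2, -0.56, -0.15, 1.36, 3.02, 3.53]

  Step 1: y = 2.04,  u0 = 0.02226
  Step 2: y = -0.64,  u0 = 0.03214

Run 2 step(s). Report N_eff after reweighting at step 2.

step 1: w=[0.0000, 0.0000, 0.0000, 0.0000, 0.0008, 0.0060, 0.5674, 0.3363, 0.0896]  mean=2.1021  Neff=2.2570  idx=[6, 6, 6, 6, 6, 7, 7, 7, 8]
step 2: w=[0.2000, 0.2000, 0.2000, 0.2000, 0.2000, 0.0000, 0.0000, 0.0000, 0.0000]  mean=1.3601  Neff=5.0003  idx=[0, 0, 1, 1, 2, 2, 3, 4, 4]

N_eff = 5.0003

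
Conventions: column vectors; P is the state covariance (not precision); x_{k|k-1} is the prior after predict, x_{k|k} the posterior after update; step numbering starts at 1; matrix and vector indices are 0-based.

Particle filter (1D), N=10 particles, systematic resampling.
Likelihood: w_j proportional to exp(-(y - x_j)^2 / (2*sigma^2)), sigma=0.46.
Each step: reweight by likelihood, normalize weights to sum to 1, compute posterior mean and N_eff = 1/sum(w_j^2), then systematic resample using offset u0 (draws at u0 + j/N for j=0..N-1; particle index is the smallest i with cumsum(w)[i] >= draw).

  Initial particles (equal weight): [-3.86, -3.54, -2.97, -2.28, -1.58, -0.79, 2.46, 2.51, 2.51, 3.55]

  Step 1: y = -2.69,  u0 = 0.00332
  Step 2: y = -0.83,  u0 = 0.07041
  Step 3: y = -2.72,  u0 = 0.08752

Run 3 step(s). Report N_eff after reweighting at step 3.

step 1: w=[0.0221, 0.1020, 0.4672, 0.3780, 0.0306, 0.0001, 0.0000, 0.0000, 0.0000, 0.0000]  mean=-2.7443  Neff=2.6812  idx=[0, 1, 2, 2, 2, 2, 3, 3, 3, 3]
step 2: w=[0.0000, 0.0000, 0.0007, 0.0007, 0.0007, 0.0007, 0.2493, 0.2493, 0.2493, 0.2493]  mean=-2.2820  Neff=4.0230  idx=[6, 6, 7, 7, 7, 8, 8, 9, 9, 9]
step 3: w=[0.1000, 0.1000, 0.1000, 0.1000, 0.1000, 0.1000, 0.1000, 0.1000, 0.1000, 0.1000]  mean=-2.2800  Neff=10.0000  idx=[0, 1, 2, 3, 4, 5, 6, 7, 8, 9]

N_eff = 10.0000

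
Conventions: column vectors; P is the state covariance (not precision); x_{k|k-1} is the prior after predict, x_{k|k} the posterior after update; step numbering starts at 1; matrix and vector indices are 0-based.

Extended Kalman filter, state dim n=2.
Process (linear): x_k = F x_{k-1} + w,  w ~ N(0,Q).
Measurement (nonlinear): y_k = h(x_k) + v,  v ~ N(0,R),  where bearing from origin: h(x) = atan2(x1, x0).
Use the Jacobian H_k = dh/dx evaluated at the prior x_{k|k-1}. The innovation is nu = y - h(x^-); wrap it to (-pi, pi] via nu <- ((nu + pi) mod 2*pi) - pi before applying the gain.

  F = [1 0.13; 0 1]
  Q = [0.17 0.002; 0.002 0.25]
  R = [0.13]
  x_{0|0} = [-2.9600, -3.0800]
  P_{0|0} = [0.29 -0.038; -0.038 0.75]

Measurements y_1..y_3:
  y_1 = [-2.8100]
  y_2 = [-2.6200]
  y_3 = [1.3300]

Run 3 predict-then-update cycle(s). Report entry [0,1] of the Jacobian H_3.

H_jac[0,1] = -0.1715

step 1: x^-=[-3.3604, -3.0800]  P^-=[0.4628 0.0615; 0.0615 1.0000]  H_jac=[0.1482 -0.1617]  S=[0.1634]  K=[0.3590; -0.9341]  nu=[-0.4103]  x^+=[-3.5077, -2.6967]  P^+=[0.4417 0.1163; 0.1163 0.8575]
step 2: x^-=[-3.8583, -2.6967]  P^-=[0.6565 0.2298; 0.2298 1.1075]  H_jac=[0.1217 -0.1741]  S=[0.1636]  K=[0.2439; -1.0080]  nu=[-0.0884]  x^+=[-3.8798, -2.6076]  P^+=[0.6467 0.2700; 0.2700 0.9413]
step 3: x^-=[-4.2188, -2.6076]  P^-=[0.9028 0.3943; 0.3943 1.1913]  H_jac=[0.1060 -0.1715]  S=[0.1608]  K=[0.1746; -1.0103]  nu=[-2.3652]  x^+=[-4.6317, -0.2179]  P^+=[0.8979 0.4227; 0.4227 1.0271]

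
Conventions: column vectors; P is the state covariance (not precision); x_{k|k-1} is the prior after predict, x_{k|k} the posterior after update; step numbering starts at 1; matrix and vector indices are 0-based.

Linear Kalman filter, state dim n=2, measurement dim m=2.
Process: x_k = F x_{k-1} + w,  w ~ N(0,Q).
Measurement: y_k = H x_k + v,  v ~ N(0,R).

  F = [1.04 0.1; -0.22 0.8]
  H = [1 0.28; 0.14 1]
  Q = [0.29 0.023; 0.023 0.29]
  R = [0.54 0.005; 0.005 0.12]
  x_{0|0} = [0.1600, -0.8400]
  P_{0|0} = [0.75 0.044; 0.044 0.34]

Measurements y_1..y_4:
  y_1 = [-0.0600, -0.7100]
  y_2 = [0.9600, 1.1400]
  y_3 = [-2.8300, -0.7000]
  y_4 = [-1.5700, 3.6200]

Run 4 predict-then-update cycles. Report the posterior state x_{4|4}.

x_post = [-1.8677, 2.9461]

step 1: x^-=[0.0824, -0.7072]  P^-=[1.1138 -0.0858; -0.0858 0.5284]  S=[1.6472 0.2198; 0.2198 0.6462]  K=[0.6779 -0.1219; -0.0721 0.8236]  nu=[0.0556, -0.0143]  x^+=[0.1218, -0.7230]  P^+=[0.3836 -0.0650; -0.0650 0.1076]
step 2: x^-=[0.0544, -0.6052]  P^-=[0.6925 -0.1088; -0.1088 0.4003]  S=[1.2030 0.1010; 0.1010 0.5034]  K=[0.5618 -0.1362; -0.0625 0.7774]  nu=[1.0750, 1.7376]  x^+=[0.4217, 0.6785]  P^+=[0.3190 -0.0582; -0.0582 0.1011]
step 3: x^-=[0.5064, 0.4500]  P^-=[0.6239 -0.0890; -0.0890 0.3906]  S=[1.1447 0.1092; 0.1092 0.4979]  K=[0.5348 -0.1207; -0.0558 0.7717]  nu=[-3.4624, -1.2209]  x^+=[-1.1979, -0.2988]  P^+=[0.3034 -0.0543; -0.0543 0.0999]
step 4: x^-=[-1.2757, 0.0245]  P^-=[0.6078 -0.0824; -0.0824 0.3877]  S=[1.1321 0.1131; 0.1131 0.4966]  K=[0.5280 -0.1147; -0.0537 0.7698]  nu=[-0.3011, 3.7741]  x^+=[-1.8677, 2.9461]  P^+=[0.2994 -0.0530; -0.0530 0.0995]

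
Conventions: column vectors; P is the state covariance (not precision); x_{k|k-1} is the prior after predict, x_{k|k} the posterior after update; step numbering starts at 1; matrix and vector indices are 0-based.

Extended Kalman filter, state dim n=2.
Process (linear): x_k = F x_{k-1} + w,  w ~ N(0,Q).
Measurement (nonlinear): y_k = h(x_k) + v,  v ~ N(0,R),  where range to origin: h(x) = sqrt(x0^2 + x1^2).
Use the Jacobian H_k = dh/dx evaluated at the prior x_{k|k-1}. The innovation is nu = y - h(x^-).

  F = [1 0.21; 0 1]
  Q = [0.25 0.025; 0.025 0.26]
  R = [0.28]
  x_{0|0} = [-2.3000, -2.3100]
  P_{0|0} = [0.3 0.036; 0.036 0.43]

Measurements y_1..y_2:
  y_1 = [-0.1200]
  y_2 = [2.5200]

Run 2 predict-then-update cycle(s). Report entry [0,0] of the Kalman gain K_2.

K[0,0] = -0.5954

step 1: x^-=[-2.7851, -2.3100]  P^-=[0.5841 0.1513; 0.1513 0.6900]  H_jac=[-0.7697 -0.6384]  S=[1.0559]  K=[-0.5172; -0.5274]  nu=[-3.7384]  x^+=[-0.8515, -0.3382]  P^+=[0.3016 -0.1368; -0.1368 0.3962]
step 2: x^-=[-0.9225, -0.3382]  P^-=[0.5116 -0.0286; -0.0286 0.6562]  H_jac=[-0.9389 -0.3442]  S=[0.7903]  K=[-0.5954; -0.2519]  nu=[1.5374]  x^+=[-1.8379, -0.7254]  P^+=[0.2315 -0.1471; -0.1471 0.6061]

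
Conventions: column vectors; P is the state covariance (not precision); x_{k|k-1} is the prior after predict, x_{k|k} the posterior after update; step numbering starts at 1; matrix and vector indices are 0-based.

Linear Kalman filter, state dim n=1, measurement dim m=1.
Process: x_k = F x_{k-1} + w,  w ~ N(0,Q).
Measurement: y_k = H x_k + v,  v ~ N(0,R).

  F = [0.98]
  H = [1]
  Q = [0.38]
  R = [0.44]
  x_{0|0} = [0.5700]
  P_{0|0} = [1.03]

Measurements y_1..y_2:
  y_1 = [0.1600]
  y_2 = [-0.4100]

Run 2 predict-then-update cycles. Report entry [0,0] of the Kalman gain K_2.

K[0,0] = 0.6140

step 1: x^-=[0.5586]  P^-=[1.3692]  S=[1.8092]  K=[0.7568]  nu=[-0.3986]  x^+=[0.2569]  P^+=[0.3330]
step 2: x^-=[0.2518]  P^-=[0.6998]  S=[1.1398]  K=[0.6140]  nu=[-0.6618]  x^+=[-0.1545]  P^+=[0.2701]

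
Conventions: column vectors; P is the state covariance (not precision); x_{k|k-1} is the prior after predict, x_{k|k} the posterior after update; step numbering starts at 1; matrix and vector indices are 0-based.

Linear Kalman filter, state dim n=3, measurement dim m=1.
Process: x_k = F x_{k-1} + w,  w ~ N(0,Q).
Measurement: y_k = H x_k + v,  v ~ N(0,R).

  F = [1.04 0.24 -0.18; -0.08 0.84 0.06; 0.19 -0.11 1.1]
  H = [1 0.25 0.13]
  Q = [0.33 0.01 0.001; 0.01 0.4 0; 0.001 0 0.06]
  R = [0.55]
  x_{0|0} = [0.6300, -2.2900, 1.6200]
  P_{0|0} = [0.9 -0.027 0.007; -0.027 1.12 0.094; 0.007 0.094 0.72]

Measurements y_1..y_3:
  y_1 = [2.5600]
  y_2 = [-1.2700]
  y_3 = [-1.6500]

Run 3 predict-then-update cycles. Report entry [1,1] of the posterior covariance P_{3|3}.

P_post[1,1] = 1.1326

step 1: x^-=[-0.1860, -1.8768, 2.1536]  P^-=[1.3671 0.1177 0.0430; 0.1177 1.2117 0.0115; 0.0430 0.0115 0.9585]  S=[2.0798]  K=[0.6741; 0.2030; 0.0820]  nu=[2.9352]  x^+=[1.7928, -1.2810, 2.3942]  P^+=[0.4218 -0.1669 -0.0719; -0.1669 1.1260 -0.0231; -0.0719 -0.0231 0.9446]
step 2: x^-=[1.1261, -1.0758, 3.1152]  P^-=[0.8274 0.0468 -0.2073; 0.0468 1.2214 -0.0919; -0.2073 -0.0919 1.2143]  S=[1.4377]  K=[0.5649; 0.2366; -0.0504]  nu=[-2.5321]  x^+=[-0.3042, -1.6749, 3.2427]  P^+=[0.3686 -0.1454 -0.1664; -0.1454 1.1409 -0.0748; -0.1664 -0.0748 1.2106]
step 3: x^-=[-1.3020, -1.1880, 3.6935]  P^-=[0.8299 0.0695 -0.3919; 0.0695 1.2253 -0.1114; -0.3919 -0.1114 1.5066]  S=[1.4075]  K=[0.5657; 0.2567; -0.1590]  nu=[-0.5311]  x^+=[-1.6025, -1.3244, 3.7779]  P^+=[0.3794 -0.1349 -0.2652; -0.1349 1.1326 -0.0540; -0.2652 -0.0540 1.4710]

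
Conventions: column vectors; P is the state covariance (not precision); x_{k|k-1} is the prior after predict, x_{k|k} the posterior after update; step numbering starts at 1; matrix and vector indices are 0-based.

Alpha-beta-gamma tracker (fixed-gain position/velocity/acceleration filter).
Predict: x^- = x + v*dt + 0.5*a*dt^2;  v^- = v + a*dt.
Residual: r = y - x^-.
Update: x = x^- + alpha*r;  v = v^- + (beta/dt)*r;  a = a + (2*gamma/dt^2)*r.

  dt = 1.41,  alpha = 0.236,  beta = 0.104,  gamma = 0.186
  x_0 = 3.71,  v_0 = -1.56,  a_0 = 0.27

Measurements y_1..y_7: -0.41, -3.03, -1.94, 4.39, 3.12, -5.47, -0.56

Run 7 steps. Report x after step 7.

step 1: x_pred=1.7788  r=-2.1888  x^+=1.2622  v^+=-1.3407  a^+=-0.1396
step 2: x_pred=-0.7669  r=-2.2631  x^+=-1.3010  v^+=-1.7044  a^+=-0.5630
step 3: x_pred=-4.2639  r=2.3239  x^+=-3.7155  v^+=-2.3269  a^+=-0.1282
step 4: x_pred=-7.1237  r=11.5137  x^+=-4.4065  v^+=-1.6583  a^+=2.0262
step 5: x_pred=-4.7306  r=7.8506  x^+=-2.8779  v^+=1.7777  a^+=3.4952
step 6: x_pred=3.1030  r=-8.5730  x^+=1.0798  v^+=6.0735  a^+=1.8910
step 7: x_pred=11.5232  r=-12.0832  x^+=8.6716  v^+=7.8486  a^+=-0.3699

x_post = 8.6716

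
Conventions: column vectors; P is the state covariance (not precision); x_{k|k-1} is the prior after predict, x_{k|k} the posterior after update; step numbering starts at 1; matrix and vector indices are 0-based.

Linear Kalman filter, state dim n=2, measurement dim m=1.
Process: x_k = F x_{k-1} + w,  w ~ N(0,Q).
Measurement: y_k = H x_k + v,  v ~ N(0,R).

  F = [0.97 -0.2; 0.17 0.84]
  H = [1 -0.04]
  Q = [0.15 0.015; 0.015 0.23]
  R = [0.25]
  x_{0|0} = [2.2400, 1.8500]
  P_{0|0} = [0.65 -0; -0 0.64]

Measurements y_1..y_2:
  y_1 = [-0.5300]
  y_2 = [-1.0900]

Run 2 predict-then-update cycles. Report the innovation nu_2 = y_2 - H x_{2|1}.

innov = [-0.7201]

step 1: x^-=[1.8028, 1.9348]  P^-=[0.7872 0.0147; 0.0147 0.7004]  S=[1.0371]  K=[0.7584; -0.0129]  nu=[-2.2554]  x^+=[0.0922, 1.9638]  P^+=[0.1906 0.0248; 0.0248 0.7002]
step 2: x^-=[-0.3033, 1.6653]  P^-=[0.3477 -0.0518; -0.0518 0.7366]  S=[0.6031]  K=[0.5800; -0.1348]  nu=[-0.7201]  x^+=[-0.7210, 1.7624]  P^+=[0.1448 -0.0047; -0.0047 0.7257]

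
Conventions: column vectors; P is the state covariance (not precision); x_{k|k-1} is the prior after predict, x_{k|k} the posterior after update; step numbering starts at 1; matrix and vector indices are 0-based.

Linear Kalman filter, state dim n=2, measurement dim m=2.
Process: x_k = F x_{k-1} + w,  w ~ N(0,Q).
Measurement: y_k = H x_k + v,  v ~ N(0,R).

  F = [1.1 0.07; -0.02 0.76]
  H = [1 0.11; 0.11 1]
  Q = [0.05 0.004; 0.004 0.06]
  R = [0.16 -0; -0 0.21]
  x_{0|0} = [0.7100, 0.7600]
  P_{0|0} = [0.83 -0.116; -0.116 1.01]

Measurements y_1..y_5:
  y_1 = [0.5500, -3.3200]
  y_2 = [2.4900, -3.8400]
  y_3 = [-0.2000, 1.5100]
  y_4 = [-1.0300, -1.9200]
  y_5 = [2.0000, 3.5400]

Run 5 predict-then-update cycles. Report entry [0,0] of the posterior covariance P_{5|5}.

P_post[0,0] = 0.0756

step 1: x^-=[0.8342, 0.5634]  P^-=[1.0414 -0.0573; -0.0573 0.6472]  S=[1.1966 0.1277; 0.1277 0.8572]  K=[0.8718 -0.0631; -0.0693 0.7580]  nu=[-0.3462, -3.9752]  x^+=[0.7834, -2.4258]  P^+=[0.1427 -0.0290; -0.0290 0.1624]
step 2: x^-=[0.6919, -1.8593]  P^-=[0.2190 -0.0147; -0.0147 0.1547]  S=[0.3776 0.0263; 0.0263 0.3641]  K=[0.5767 -0.0157; -0.0231 0.4221]  nu=[2.0026, -2.0568]  x^+=[1.8791, -2.7738]  P^+=[0.0938 -0.0136; -0.0136 0.0901]
step 3: x^-=[1.8729, -2.1457]  P^-=[0.1618 -0.0046; -0.0046 0.1125]  S=[0.3221 0.0255; 0.0255 0.3235]  K=[0.5006 0.0013; -0.0034 0.3466]  nu=[-1.8369, 3.4497]  x^+=[0.9577, -0.9440]  P^+=[0.0810 -0.0086; -0.0086 0.0737]
step 4: x^-=[0.9874, -0.7366]  P^-=[0.1471 -0.0011; -0.0011 0.1029]  S=[0.3081 0.0264; 0.0264 0.3144]  K=[0.4763 0.0080; 0.0053 0.3264]  nu=[-1.9364, -1.2920]  x^+=[0.0547, -1.1685]  P^+=[0.0770 -0.0068; -0.0068 0.0693]
step 5: x^-=[-0.0217, -0.8891]  P^-=[0.1424 0.0003; 0.0003 0.1003]  S=[0.3037 0.0270; 0.0270 0.3121]  K=[0.4681 0.0107; 0.0089 0.3206]  nu=[2.1195, 4.4315]  x^+=[1.0180, 0.5506]  P^+=[0.0756 -0.0061; -0.0061 0.0680]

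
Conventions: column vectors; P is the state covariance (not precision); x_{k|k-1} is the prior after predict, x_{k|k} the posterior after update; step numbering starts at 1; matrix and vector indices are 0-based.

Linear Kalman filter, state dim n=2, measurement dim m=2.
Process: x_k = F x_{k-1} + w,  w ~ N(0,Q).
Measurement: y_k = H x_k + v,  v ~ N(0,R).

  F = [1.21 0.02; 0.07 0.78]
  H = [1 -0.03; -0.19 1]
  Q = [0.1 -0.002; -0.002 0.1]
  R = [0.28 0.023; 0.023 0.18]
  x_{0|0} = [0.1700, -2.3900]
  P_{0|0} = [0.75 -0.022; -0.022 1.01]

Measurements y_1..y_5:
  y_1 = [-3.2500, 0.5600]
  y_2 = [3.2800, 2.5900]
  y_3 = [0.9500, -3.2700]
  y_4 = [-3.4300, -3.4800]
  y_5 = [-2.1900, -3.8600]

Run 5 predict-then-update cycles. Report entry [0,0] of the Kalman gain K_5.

K[0,0] = 0.5354

step 1: x^-=[0.1579, -1.8523]  P^-=[1.1974 0.0565; 0.0565 0.7158]  S=[1.4747 -0.1692; -0.1692 0.9175]  K=[0.8065 -0.0377; 0.1143 0.7895]  nu=[-3.4635, 2.4423]  x^+=[-2.7275, -0.3201]  P^+=[0.2266 0.0548; 0.0548 0.1552]
step 2: x^-=[-3.3067, -0.4406]  P^-=[0.4345 0.0714; 0.0714 0.2015]  S=[0.7104 0.0062; 0.0062 0.3700]  K=[0.6090 -0.0403; 0.0876 0.5064]  nu=[6.5734, 2.4023]  x^+=[0.5994, 1.3517]  P^+=[0.1708 0.0392; 0.0392 0.1006]
step 3: x^-=[0.7523, 1.0963]  P^-=[0.3519 0.0511; 0.0511 0.1663]  S=[0.6290 0.0025; 0.0025 0.3396]  K=[0.5573 -0.0506; 0.0714 0.4606]  nu=[0.2306, -4.2233]  x^+=[1.0946, -0.8327]  P^+=[0.1559 0.0333; 0.0333 0.0909]
step 4: x^-=[1.3078, -0.5729]  P^-=[0.3299 0.0441; 0.0441 0.1597]  S=[0.6074 -0.0001; -0.0001 0.3348]  K=[0.5409 -0.0553; 0.0648 0.4519]  nu=[-4.7550, -2.6586]  x^+=[-1.1173, -2.0826]  P^+=[0.1511 0.0312; 0.0312 0.0888]
step 5: x^-=[-1.3936, -1.7026]  P^-=[0.3228 0.0417; 0.0417 0.1582]  S=[0.6004 -0.0012; -0.0012 0.3340]  K=[0.5354 -0.0570; 0.0624 0.4501]  nu=[-0.8475, -2.4222]  x^+=[-1.7093, -2.8456]  P^+=[0.1495 0.0305; 0.0305 0.0882]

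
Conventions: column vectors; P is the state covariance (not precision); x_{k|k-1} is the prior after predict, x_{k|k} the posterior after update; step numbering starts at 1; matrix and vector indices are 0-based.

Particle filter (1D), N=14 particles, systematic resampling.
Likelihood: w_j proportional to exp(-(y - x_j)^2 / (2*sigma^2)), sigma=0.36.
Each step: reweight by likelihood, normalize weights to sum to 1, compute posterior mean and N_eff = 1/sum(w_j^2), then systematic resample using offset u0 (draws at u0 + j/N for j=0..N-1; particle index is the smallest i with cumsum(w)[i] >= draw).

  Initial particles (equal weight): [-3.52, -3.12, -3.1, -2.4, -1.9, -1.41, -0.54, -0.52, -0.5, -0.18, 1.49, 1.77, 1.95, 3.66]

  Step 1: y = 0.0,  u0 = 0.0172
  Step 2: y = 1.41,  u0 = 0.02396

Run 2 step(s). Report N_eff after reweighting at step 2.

step 1: w=[0.0000, 0.0000, 0.0000, 0.0000, 0.0000, 0.0002, 0.1672, 0.1815, 0.1963, 0.4546, 0.0001, 0.0000, 0.0000, 0.0000]  mean=-0.3649  Neff=3.2668  idx=[6, 6, 6, 7, 7, 8, 8, 8, 9, 9, 9, 9, 9, 9]
step 2: w=[0.0012, 0.0012, 0.0012, 0.0016, 0.0016, 0.0022, 0.0022, 0.0022, 0.1644, 0.1644, 0.1644, 0.1644, 0.1644, 0.1644]  mean=-0.1845  Neff=6.1634  idx=[8, 8, 8, 9, 9, 10, 10, 11, 11, 11, 12, 12, 13, 13]

N_eff = 6.1634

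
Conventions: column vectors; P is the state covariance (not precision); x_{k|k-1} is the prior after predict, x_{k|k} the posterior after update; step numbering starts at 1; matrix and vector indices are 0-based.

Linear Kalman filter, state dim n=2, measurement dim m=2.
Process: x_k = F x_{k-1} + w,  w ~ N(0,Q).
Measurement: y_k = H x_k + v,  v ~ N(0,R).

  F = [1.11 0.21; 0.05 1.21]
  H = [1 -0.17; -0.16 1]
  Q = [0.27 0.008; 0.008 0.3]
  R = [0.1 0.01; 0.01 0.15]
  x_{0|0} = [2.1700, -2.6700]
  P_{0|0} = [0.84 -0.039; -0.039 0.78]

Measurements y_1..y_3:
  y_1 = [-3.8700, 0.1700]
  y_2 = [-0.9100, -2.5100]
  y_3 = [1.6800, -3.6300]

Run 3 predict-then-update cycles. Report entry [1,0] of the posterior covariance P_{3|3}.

P_post[1,0] = 0.0375

step 1: x^-=[1.8480, -3.1222]  P^-=[1.3212 0.2000; 0.2000 1.4394]  S=[1.3948 -0.2406; -0.2406 1.5592]  K=[0.9468 0.1388; 0.1271 0.9222]  nu=[-6.2488, 3.5879]  x^+=[-3.5703, -0.6074]  P^+=[0.1040 0.0469; 0.0469 0.1471]
step 2: x^-=[-4.0906, -0.9134]  P^-=[0.4266 0.1147; 0.1147 0.5213]  S=[0.5026 -0.0291; -0.0291 0.6456]  K=[0.8162 0.1087; 0.0972 0.7835]  nu=[3.0253, -2.2511]  x^+=[-1.8661, -2.3832]  P^+=[0.0893 0.0388; 0.0388 0.1247]
step 3: x^-=[-2.5719, -2.9770]  P^-=[0.4036 0.0971; 0.0971 0.4875]  S=[0.4847 -0.0377; -0.0377 0.6167]  K=[0.8066 0.1020; 0.0893 0.7707]  nu=[3.7458, -1.0645]  x^+=[0.3408, -3.4629]  P^+=[0.0880 0.0375; 0.0375 0.1225]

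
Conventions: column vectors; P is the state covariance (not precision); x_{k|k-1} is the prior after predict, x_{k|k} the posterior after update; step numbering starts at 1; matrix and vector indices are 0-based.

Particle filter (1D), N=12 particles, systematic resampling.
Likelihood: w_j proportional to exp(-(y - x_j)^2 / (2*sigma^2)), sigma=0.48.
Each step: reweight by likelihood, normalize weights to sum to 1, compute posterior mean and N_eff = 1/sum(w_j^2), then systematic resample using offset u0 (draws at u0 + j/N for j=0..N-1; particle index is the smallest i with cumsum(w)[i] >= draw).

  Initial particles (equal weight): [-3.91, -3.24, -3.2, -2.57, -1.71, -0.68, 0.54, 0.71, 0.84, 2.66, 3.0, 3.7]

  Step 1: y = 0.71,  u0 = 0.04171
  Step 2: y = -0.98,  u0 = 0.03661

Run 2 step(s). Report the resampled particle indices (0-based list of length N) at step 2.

step 1: w=[0.0000, 0.0000, 0.0000, 0.0000, 0.0000, 0.0052, 0.3218, 0.3426, 0.3303, 0.0001, 0.0000, 0.0000]  mean=0.6912  Neff=3.0296  idx=[6, 6, 6, 6, 7, 7, 7, 7, 8, 8, 8, 8]
step 2: w=[0.1761, 0.1761, 0.1761, 0.1761, 0.0539, 0.0539, 0.0539, 0.0539, 0.0200, 0.0200, 0.0200, 0.0200]  mean=0.6007  Neff=7.2854  idx=[0, 0, 1, 1, 2, 2, 3, 3, 3, 5, 7, 9]

resampled_idx = [0, 0, 1, 1, 2, 2, 3, 3, 3, 5, 7, 9]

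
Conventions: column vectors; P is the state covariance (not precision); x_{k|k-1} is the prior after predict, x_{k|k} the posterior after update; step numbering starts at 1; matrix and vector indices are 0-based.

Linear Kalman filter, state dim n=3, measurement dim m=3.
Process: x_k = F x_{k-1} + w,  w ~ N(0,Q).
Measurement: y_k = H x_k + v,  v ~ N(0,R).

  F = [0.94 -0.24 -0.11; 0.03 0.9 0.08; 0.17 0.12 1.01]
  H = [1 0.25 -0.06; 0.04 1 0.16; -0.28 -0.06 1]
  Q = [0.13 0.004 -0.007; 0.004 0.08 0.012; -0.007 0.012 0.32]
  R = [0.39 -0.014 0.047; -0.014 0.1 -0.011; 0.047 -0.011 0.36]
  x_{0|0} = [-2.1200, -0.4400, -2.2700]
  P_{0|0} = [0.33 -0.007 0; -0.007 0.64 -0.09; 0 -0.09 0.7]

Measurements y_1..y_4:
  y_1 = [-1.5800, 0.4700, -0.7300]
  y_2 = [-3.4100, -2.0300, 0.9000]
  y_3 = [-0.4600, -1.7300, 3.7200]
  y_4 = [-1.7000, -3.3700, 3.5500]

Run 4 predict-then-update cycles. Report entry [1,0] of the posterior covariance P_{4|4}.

step 1: x^-=[-1.6375, -0.6412, -2.7059]  P^-=[0.4653 -0.1263 -0.0280; -0.1263 0.5898 0.0556; -0.0280 0.0556 1.0307]  S=[0.8344 0.0091 -0.1519; 0.0091 0.7243 0.2042; -0.1519 0.2042 1.4341]  K=[0.5183 -0.1534 -0.0283; -0.0027 0.8427 -0.0815; 0.0374 0.1019 0.7113]  nu=[0.0554, 1.6096, 1.4789]  x^+=[-1.8976, 0.5945, -1.4878]  P^+=[0.2182 -0.0429 0.0744; -0.0429 0.0941 -0.0451; 0.0744 -0.0451 0.2748]
step 2: x^-=[-1.7627, 0.3591, -1.7539]  P^-=[0.3331 -0.0379 0.0723; -0.0379 0.1497 0.0006; 0.0723 0.0006 0.6209]  S=[0.7071 0.0039 -0.0072; 0.0039 0.2643 0.0866; -0.0072 0.0866 0.9657]  K=[0.4518 -0.0522 -0.0113; -0.0044 0.5776 -0.0495; 0.0549 0.1900 0.6053]  nu=[-1.8423, -2.0380, 2.1819]  x^+=[-2.5133, -0.9179, -0.9215]  P^+=[0.1880 -0.0299 0.0686; -0.0299 0.0642 -0.0289; 0.0686 -0.0289 0.2359]
step 3: x^-=[-2.0409, -0.9752, -1.4681]  P^-=[0.3004 -0.0234 0.0640; -0.0234 0.1282 0.0107; 0.0640 0.0107 0.5823]  S=[0.6808 0.0107 -0.0031; 0.0107 0.2460 0.0880; -0.0031 0.0880 0.9284]  K=[0.4272 -0.0171 -0.0171; 0.0031 0.5389 -0.0408; 0.0459 0.2209 0.5864]  nu=[1.7366, -0.4382, 4.5582]  x^+=[-1.3693, -1.3918, 1.1877]  P^+=[0.1759 -0.0244 0.0619; -0.0244 0.0591 -0.0238; 0.0619 -0.0238 0.2267]
step 4: x^-=[-1.0837, -1.1987, 0.7998]  P^-=[0.2885 -0.0190 0.0561; -0.0190 0.1250 0.0147; 0.0561 0.0147 0.5717]  S=[0.6717 0.0126 -0.0067; 0.0126 0.2440 0.0894; -0.0067 0.0894 0.9210]  K=[0.4174 -0.0076 -0.0218; 0.0065 0.5325 -0.0381; 0.0394 0.2294 0.5808]  nu=[-0.2686, -2.2559, 2.3749]  x^+=[-1.2305, -2.4920, 1.6509]  P^+=[0.1710 -0.0225 0.0584; -0.0225 0.0580 -0.0221; 0.0584 -0.0221 0.2234]

P_post[1,0] = -0.0225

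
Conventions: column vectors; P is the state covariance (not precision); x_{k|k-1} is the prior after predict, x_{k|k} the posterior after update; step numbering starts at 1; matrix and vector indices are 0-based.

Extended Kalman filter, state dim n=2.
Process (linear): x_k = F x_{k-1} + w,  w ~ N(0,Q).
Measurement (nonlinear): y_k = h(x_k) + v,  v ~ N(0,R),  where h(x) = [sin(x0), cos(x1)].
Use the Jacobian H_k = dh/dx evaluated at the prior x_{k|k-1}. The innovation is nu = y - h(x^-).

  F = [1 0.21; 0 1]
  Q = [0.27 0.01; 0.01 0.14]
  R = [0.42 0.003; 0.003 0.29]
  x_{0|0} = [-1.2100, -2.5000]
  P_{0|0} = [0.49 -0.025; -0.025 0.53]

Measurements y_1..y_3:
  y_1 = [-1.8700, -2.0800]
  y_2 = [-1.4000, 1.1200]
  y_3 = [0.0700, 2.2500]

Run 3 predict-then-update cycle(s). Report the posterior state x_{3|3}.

x_post = [-3.2497, -6.0995]

step 1: x^-=[-1.7350, -2.5000]  P^-=[0.7729 0.0963; 0.0963 0.6700]  H_jac=[-0.1635 0.0000; 0.0000 0.5985]  S=[0.4407 -0.0064; -0.0064 0.5300]  K=[-0.2852 0.1053; -0.0247 0.7563]  nu=[-0.8835, -1.2789]  x^+=[-1.6177, -3.4454]  P^+=[0.7308 0.0496; 0.0496 0.3664]
step 2: x^-=[-2.3412, -3.4454]  P^-=[1.0378 0.1365; 0.1365 0.5064]  H_jac=[-0.6965 0.0000; 0.0000 -0.2991]  S=[0.9234 0.0314; 0.0314 0.3353]  K=[-0.7811 -0.0486; -0.0879 -0.4435]  nu=[-0.6824, 2.0742]  x^+=[-1.9089, -4.3053]  P^+=[0.4712 0.0549; 0.0549 0.4308]
step 3: x^-=[-2.8130, -4.3053]  P^-=[0.7833 0.1554; 0.1554 0.5708]  H_jac=[-0.9465 0.0000; 0.0000 -0.9183]  S=[1.1217 0.1380; 0.1380 0.7713]  K=[-0.6525 -0.0682; -0.0485 -0.6709]  nu=[0.3927, 2.6460]  x^+=[-3.2497, -6.0995]  P^+=[0.2898 0.0237; 0.0237 0.2120]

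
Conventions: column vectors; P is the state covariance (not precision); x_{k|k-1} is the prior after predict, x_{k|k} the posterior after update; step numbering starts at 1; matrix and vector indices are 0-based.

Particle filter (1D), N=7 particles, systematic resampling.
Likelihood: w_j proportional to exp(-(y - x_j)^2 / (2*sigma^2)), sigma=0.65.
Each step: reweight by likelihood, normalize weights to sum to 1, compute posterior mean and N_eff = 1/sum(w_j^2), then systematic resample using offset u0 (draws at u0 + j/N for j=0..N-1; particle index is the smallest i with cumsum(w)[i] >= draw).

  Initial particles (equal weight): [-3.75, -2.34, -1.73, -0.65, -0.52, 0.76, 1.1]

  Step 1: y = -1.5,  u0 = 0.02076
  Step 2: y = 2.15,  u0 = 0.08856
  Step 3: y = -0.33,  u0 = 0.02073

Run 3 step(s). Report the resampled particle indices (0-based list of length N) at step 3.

step 1: w=[0.0012, 0.2042, 0.4421, 0.2002, 0.1511, 0.0011, 0.0002]  mean=-1.4548  Neff=3.3327  idx=[1, 1, 2, 2, 2, 3, 4]
step 2: w=[0.0000, 0.0000, 0.0001, 0.0001, 0.0001, 0.3012, 0.6987]  mean=-0.5594  Neff=1.7276  idx=[5, 5, 6, 6, 6, 6, 6]
step 3: w=[0.1350, 0.1350, 0.1460, 0.1460, 0.1460, 0.1460, 0.1460]  mean=-0.5551  Neff=6.9915  idx=[0, 1, 2, 3, 4, 5, 6]

resampled_idx = [0, 1, 2, 3, 4, 5, 6]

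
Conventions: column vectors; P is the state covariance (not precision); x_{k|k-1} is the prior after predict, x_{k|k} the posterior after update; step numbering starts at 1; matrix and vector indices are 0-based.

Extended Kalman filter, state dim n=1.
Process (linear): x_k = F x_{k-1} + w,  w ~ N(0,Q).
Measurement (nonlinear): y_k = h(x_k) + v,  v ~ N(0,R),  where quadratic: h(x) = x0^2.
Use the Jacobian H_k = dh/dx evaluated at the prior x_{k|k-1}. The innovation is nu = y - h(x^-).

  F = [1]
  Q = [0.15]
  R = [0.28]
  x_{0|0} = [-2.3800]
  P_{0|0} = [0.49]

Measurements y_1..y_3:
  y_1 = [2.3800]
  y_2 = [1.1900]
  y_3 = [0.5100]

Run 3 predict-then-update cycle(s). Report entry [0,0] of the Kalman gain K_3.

K[0,0] = -0.3146

step 1: x^-=[-2.3800]  P^-=[0.6400]  H_jac=[-4.7600]  S=[14.7809]  K=[-0.2061]  nu=[-3.2844]  x^+=[-1.7031]  P^+=[0.0121]
step 2: x^-=[-1.7031]  P^-=[0.1621]  H_jac=[-3.4061]  S=[2.1609]  K=[-0.2555]  nu=[-1.7105]  x^+=[-1.2660]  P^+=[0.0210]
step 3: x^-=[-1.2660]  P^-=[0.1710]  H_jac=[-2.5319]  S=[1.3763]  K=[-0.3146]  nu=[-1.0927]  x^+=[-0.9222]  P^+=[0.0348]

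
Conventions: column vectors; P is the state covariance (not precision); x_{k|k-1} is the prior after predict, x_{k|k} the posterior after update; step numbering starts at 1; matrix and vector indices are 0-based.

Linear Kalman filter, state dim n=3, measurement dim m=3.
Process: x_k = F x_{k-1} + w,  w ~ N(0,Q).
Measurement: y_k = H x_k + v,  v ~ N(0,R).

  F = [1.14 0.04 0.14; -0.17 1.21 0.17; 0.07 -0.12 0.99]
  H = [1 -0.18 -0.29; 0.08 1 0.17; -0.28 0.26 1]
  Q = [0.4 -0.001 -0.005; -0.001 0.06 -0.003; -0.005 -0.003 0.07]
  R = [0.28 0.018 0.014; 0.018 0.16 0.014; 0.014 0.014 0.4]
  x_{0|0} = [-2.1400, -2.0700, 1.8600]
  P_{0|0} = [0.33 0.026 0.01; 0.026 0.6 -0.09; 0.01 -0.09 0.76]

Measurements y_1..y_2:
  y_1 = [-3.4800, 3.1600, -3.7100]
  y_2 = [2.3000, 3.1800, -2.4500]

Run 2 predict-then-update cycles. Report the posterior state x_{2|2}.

x_post = [0.4510, 3.4767, -2.9948]

step 1: x^-=[-2.2620, -1.8247, 1.9400]  P^-=[0.8493 0.0037 0.1296; 0.0037 0.9217 -0.0709; 0.1296 -0.0709 0.8475]  S=[1.1465 -0.0763 -0.3533; -0.0763 1.0916 0.3078; -0.3533 0.3078 1.2663]  K=[0.7444 0.1108 0.0961; -0.0983 0.8557 -0.1031; 0.1134 -0.1085 0.6840]  nu=[-0.9838, 4.8359, -5.8089]  x^+=[-3.0168, 3.0090, -2.6695]  P^+=[0.2455 -0.0078 0.1212; -0.0078 0.1464 -0.0709; 0.1212 -0.0709 0.3260]
step 2: x^-=[-3.6925, 3.6999, -3.2150]  P^-=[0.7629 -0.0363 0.1964; -0.0363 0.2579 -0.0755; 0.1964 -0.0755 0.4266]  S=[0.9783 0.0289 -0.1150; 0.0289 0.4089 0.0734; -0.1150 0.0734 0.7599]  K=[0.7339 0.0781 0.0685; -0.0884 0.6109 -0.0702; 0.1481 -0.0677 0.4921]  nu=[5.7261, 0.3220, -1.2308]  x^+=[0.4510, 3.4767, -2.9948]  P^+=[0.2373 -0.0107 0.1080; -0.0107 0.1047 -0.0510; 0.1080 -0.0510 0.2415]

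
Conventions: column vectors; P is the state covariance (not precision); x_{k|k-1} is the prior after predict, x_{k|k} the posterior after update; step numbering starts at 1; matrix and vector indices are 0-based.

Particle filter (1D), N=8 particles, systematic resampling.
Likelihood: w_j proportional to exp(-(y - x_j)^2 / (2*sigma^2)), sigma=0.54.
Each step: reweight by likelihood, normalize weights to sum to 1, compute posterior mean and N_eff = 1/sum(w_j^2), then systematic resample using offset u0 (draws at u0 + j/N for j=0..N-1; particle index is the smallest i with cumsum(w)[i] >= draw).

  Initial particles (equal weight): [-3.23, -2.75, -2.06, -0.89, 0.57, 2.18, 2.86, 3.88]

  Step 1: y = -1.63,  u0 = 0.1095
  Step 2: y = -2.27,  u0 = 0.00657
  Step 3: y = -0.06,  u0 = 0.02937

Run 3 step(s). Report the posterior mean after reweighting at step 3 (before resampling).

post_mean = -2.0600

step 1: w=[0.0099, 0.0932, 0.5834, 0.3132, 0.0002, 0.0000, 0.0000, 0.0000]  mean=-1.7689  Neff=2.2358  idx=[2, 2, 2, 2, 2, 3, 3, 3]
step 2: w=[0.1952, 0.1952, 0.1952, 0.1952, 0.1952, 0.0080, 0.0080, 0.0080]  mean=-2.0318  Neff=5.2448  idx=[0, 0, 1, 1, 2, 3, 3, 4]
step 3: w=[0.1250, 0.1250, 0.1250, 0.1250, 0.1250, 0.1250, 0.1250, 0.1250]  mean=-2.0600  Neff=8.0000  idx=[0, 1, 2, 3, 4, 5, 6, 7]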